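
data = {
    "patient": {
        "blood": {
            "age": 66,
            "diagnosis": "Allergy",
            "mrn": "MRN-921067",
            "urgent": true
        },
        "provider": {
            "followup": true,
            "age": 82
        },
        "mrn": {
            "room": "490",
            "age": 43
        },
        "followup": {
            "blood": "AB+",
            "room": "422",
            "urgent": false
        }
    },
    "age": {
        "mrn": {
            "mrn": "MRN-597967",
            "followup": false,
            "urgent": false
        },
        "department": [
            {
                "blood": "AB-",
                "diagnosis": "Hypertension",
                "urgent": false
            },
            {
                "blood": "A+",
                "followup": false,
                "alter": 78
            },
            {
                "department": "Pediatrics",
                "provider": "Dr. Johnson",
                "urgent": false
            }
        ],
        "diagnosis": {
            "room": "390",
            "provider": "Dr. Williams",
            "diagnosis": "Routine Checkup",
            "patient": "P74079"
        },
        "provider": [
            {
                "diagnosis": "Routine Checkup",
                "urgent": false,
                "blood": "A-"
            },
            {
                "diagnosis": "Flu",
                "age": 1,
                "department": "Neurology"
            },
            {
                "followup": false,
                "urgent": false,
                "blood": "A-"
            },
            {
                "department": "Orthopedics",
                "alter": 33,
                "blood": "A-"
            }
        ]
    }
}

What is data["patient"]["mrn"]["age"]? 43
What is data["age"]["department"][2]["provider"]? "Dr. Johnson"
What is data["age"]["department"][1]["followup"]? False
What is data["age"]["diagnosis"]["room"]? "390"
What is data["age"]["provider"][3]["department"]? "Orthopedics"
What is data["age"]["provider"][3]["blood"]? "A-"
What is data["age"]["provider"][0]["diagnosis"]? "Routine Checkup"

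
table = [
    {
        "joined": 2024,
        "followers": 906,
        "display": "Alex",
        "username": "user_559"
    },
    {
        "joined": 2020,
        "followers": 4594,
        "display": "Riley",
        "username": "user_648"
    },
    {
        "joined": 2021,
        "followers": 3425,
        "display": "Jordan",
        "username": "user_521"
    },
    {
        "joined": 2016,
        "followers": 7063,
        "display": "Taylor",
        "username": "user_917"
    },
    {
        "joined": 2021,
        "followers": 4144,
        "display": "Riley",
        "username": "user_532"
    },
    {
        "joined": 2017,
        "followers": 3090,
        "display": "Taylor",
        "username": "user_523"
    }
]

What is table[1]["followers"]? 4594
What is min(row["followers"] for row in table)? 906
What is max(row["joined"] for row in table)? 2024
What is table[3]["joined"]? 2016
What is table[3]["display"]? "Taylor"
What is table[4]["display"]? "Riley"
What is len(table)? 6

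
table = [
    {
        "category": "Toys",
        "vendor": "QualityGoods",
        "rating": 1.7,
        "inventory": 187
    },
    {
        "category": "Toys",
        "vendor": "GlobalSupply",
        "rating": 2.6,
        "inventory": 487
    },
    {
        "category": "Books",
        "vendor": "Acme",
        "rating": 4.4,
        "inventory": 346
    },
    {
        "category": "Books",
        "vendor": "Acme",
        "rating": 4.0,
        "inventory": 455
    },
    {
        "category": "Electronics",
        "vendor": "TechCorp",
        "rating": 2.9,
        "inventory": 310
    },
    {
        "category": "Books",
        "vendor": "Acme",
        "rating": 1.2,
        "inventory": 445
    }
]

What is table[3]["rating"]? 4.0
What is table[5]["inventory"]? 445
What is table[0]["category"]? "Toys"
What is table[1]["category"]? "Toys"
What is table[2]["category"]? "Books"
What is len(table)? 6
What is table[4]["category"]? "Electronics"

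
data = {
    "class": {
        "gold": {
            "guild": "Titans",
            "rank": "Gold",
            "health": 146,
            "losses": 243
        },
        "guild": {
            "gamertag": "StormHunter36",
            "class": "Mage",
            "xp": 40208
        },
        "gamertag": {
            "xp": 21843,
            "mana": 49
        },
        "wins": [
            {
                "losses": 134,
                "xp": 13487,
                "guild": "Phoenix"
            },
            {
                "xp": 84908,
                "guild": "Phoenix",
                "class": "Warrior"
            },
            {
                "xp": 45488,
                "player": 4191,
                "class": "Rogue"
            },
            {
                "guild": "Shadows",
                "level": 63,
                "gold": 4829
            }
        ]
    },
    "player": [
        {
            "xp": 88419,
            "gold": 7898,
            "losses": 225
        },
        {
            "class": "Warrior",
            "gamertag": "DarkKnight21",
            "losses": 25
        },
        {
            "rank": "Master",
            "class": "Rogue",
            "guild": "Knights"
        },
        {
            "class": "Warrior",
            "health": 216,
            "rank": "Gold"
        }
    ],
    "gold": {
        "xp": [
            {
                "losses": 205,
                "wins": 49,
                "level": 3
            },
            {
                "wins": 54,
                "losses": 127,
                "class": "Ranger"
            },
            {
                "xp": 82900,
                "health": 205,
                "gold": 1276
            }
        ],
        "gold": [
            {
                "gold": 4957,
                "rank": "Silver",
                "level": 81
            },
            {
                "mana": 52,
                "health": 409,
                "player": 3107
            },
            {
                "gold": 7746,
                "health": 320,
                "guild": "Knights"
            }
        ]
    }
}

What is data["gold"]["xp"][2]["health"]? 205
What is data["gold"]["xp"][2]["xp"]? 82900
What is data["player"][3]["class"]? "Warrior"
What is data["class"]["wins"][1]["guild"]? "Phoenix"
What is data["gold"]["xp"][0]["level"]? 3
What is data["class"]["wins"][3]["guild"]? "Shadows"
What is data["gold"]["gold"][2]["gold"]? 7746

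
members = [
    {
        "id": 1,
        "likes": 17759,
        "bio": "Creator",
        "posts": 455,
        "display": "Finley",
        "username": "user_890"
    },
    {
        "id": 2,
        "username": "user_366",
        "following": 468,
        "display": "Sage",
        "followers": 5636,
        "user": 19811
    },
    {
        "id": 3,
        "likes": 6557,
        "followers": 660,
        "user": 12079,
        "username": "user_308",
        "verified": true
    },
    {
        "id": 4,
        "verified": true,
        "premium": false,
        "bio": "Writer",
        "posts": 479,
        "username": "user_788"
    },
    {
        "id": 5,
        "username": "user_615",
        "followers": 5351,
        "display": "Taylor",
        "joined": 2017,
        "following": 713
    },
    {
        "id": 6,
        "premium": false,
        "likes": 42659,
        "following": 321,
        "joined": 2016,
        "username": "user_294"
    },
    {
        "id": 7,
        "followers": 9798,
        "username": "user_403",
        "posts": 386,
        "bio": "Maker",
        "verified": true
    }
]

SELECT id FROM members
[1, 2, 3, 4, 5, 6, 7]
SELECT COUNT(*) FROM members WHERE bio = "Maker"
1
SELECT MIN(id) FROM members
1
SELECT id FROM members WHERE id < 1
[]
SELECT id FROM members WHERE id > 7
[]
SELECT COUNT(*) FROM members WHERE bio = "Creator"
1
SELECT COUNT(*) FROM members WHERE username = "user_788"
1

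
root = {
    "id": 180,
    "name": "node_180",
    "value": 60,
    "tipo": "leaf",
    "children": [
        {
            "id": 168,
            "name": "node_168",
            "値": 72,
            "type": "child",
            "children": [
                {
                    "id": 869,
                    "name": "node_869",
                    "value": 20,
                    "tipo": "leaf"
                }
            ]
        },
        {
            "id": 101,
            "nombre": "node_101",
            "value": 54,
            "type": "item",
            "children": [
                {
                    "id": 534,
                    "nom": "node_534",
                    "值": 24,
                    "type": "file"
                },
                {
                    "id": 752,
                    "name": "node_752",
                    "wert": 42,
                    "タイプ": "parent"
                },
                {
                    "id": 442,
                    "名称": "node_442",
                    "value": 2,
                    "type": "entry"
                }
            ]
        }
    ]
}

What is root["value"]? 60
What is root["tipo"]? "leaf"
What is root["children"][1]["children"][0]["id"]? 534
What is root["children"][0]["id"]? 168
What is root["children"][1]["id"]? 101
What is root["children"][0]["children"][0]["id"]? 869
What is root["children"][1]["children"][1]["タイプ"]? "parent"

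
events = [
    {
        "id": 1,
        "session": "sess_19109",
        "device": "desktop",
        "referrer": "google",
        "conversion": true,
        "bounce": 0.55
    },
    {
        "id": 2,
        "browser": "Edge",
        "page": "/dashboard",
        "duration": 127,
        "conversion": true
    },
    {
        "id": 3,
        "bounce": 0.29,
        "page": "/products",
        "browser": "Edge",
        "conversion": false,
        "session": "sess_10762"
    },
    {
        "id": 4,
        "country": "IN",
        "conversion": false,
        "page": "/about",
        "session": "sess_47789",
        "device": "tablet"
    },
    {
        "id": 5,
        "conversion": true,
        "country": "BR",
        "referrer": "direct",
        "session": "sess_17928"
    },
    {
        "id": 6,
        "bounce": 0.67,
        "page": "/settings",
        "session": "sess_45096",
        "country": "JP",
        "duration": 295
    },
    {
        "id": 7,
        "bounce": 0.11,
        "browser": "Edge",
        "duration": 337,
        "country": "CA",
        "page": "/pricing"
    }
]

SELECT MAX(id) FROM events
7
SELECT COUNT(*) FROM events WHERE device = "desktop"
1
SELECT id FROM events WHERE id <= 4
[1, 2, 3, 4]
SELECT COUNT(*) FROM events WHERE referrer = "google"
1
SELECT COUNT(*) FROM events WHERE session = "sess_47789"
1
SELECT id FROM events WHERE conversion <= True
[1, 2, 3, 4, 5]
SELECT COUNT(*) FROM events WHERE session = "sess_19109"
1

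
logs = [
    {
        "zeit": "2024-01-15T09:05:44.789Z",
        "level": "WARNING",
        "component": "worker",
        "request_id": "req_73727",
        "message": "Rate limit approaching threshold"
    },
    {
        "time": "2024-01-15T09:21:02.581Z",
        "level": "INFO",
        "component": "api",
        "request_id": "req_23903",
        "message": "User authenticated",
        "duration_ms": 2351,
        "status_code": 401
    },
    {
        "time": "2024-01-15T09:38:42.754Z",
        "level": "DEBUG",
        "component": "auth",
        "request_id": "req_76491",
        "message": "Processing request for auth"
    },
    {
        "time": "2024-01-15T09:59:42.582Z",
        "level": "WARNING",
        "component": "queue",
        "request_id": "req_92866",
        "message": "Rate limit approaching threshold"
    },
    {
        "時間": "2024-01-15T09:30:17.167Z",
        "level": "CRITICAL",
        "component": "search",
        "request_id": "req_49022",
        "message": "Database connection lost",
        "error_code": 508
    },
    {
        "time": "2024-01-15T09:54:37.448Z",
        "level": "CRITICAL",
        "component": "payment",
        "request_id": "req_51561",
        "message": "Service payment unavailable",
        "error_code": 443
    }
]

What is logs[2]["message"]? "Processing request for auth"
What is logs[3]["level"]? "WARNING"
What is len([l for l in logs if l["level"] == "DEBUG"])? 1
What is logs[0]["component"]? "worker"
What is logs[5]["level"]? "CRITICAL"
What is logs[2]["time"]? "2024-01-15T09:38:42.754Z"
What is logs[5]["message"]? "Service payment unavailable"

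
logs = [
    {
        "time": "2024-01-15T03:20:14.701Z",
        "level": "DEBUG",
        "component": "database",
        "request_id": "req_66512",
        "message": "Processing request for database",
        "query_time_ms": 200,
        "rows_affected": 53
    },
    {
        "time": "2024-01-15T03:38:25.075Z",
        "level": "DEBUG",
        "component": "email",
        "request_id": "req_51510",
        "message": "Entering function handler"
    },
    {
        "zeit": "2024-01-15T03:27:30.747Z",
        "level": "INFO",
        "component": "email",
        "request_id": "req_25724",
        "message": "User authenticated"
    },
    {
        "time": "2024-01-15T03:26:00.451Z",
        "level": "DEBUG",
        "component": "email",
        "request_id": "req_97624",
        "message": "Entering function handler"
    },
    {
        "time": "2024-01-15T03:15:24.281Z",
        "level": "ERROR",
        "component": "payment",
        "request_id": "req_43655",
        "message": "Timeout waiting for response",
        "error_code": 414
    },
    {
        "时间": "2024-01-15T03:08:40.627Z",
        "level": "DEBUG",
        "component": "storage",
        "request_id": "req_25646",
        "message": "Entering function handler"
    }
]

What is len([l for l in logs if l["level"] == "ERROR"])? 1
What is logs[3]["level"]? "DEBUG"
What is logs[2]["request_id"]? "req_25724"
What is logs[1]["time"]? "2024-01-15T03:38:25.075Z"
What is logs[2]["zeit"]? "2024-01-15T03:27:30.747Z"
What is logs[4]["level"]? "ERROR"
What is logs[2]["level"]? "INFO"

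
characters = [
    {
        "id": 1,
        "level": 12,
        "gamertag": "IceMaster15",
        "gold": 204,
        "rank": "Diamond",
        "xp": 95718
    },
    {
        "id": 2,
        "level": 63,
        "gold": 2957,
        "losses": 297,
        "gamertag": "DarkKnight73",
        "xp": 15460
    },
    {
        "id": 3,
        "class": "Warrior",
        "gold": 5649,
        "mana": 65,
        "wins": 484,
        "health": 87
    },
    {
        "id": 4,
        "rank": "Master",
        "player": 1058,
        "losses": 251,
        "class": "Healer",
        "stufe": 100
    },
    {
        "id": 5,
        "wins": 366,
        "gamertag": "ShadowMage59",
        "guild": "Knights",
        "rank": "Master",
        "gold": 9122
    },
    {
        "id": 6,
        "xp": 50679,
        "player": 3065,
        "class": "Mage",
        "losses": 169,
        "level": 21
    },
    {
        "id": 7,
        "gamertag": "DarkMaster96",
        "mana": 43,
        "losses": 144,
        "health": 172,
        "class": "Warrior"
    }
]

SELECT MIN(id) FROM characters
1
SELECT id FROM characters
[1, 2, 3, 4, 5, 6, 7]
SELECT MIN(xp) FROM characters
15460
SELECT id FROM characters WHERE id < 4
[1, 2, 3]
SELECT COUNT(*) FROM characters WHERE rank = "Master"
2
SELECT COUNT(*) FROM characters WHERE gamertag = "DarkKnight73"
1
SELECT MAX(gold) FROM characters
9122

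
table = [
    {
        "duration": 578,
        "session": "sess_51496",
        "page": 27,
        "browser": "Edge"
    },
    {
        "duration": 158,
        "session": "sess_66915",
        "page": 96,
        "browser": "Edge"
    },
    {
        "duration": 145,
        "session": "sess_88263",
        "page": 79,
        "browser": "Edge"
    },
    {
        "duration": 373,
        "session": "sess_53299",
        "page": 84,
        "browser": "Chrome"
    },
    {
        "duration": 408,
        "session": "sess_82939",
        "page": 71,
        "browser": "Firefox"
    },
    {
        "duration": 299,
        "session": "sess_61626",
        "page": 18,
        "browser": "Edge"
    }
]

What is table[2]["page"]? 79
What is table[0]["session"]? "sess_51496"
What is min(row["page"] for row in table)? 18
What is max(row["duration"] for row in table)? 578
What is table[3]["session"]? "sess_53299"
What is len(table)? 6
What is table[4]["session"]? "sess_82939"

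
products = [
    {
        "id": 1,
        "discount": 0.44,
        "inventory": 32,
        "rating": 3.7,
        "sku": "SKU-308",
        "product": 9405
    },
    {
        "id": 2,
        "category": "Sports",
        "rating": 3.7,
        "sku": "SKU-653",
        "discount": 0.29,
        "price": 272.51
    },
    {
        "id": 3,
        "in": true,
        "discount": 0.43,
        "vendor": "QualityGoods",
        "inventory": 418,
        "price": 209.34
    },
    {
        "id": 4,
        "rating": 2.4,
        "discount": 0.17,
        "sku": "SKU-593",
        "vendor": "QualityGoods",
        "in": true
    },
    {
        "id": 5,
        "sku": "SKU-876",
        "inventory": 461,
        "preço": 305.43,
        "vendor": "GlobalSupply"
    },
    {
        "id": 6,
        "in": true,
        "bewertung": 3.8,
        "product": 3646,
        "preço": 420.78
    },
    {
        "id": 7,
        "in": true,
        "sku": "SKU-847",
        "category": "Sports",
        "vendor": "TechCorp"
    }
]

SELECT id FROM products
[1, 2, 3, 4, 5, 6, 7]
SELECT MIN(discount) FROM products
0.17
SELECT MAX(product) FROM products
9405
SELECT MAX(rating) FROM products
3.7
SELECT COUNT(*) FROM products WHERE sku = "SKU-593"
1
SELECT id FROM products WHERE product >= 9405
[1]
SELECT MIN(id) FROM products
1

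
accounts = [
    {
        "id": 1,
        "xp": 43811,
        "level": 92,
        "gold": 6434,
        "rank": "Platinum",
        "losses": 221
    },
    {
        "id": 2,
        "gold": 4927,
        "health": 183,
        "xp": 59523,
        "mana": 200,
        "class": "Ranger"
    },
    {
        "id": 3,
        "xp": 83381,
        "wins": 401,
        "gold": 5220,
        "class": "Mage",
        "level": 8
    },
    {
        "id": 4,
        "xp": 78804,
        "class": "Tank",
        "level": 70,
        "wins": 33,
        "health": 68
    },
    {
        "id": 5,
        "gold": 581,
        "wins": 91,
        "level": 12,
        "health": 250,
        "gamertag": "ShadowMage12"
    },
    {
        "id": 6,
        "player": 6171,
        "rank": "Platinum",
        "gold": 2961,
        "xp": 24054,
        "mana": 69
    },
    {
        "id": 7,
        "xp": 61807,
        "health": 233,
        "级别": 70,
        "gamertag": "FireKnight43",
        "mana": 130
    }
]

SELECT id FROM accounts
[1, 2, 3, 4, 5, 6, 7]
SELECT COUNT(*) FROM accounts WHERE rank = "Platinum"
2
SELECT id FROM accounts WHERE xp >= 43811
[1, 2, 3, 4, 7]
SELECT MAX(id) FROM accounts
7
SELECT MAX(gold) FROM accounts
6434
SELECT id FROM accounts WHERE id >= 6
[6, 7]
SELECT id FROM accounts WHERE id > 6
[7]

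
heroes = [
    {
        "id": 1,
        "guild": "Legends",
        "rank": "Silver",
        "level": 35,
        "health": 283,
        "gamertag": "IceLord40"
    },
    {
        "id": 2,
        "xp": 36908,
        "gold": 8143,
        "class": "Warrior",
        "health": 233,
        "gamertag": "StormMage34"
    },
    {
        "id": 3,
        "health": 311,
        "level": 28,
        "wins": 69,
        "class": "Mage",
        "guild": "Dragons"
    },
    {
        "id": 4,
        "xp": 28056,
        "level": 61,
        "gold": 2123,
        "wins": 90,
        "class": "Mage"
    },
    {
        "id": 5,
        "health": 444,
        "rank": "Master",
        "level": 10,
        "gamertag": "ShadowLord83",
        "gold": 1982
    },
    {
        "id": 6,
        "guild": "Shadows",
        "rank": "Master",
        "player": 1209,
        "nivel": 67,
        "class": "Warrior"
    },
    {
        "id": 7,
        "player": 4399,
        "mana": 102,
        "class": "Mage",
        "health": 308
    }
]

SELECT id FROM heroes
[1, 2, 3, 4, 5, 6, 7]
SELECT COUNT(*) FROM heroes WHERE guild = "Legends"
1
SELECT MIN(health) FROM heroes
233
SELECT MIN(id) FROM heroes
1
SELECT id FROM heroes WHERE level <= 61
[1, 3, 4, 5]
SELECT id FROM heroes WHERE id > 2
[3, 4, 5, 6, 7]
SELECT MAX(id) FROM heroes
7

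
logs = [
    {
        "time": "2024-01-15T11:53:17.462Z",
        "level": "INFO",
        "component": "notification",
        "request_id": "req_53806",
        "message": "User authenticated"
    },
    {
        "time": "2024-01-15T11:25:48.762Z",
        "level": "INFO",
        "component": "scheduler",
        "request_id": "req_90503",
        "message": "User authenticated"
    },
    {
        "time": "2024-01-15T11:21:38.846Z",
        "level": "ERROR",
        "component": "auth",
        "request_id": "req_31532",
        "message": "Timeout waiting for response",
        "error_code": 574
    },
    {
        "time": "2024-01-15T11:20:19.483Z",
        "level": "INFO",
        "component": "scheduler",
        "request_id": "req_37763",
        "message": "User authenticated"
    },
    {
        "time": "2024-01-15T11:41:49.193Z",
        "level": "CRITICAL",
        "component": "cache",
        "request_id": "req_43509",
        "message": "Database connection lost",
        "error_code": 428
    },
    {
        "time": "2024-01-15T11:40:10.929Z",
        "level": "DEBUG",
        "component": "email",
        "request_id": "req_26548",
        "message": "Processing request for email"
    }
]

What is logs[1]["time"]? "2024-01-15T11:25:48.762Z"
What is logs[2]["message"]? "Timeout waiting for response"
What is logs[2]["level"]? "ERROR"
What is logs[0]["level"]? "INFO"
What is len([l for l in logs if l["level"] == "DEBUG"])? 1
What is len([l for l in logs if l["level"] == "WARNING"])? 0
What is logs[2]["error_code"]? 574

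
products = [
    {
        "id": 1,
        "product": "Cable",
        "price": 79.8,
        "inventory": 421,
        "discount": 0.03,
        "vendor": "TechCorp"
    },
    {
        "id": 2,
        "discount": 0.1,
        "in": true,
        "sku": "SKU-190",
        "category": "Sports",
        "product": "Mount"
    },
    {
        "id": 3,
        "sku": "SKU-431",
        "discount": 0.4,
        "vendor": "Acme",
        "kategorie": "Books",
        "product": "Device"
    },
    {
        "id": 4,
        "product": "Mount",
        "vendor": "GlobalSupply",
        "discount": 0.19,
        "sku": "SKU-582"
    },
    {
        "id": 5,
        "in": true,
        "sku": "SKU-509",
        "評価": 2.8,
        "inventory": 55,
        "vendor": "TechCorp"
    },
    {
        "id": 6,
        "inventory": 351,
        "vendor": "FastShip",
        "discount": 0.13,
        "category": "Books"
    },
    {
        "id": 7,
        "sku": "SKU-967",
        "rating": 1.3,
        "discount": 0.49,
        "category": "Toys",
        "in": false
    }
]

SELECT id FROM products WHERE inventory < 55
[]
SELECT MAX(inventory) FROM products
421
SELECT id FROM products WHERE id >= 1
[1, 2, 3, 4, 5, 6, 7]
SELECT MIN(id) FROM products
1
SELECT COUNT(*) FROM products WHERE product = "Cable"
1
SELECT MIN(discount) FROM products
0.03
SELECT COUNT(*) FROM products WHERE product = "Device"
1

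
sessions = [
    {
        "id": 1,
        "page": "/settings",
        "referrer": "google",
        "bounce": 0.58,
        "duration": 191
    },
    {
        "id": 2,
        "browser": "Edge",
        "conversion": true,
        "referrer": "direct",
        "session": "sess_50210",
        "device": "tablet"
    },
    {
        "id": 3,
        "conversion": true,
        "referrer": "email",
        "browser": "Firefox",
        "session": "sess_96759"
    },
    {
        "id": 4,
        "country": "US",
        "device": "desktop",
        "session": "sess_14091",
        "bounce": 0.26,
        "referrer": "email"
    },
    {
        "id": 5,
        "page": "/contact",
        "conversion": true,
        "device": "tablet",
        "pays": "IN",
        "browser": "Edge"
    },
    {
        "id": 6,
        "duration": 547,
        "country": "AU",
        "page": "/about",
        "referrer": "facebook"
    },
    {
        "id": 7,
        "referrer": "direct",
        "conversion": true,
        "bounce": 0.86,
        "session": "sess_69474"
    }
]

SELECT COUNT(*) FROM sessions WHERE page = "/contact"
1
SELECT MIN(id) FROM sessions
1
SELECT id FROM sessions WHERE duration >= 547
[6]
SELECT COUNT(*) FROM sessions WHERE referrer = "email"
2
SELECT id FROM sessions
[1, 2, 3, 4, 5, 6, 7]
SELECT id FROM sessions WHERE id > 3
[4, 5, 6, 7]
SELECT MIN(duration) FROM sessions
191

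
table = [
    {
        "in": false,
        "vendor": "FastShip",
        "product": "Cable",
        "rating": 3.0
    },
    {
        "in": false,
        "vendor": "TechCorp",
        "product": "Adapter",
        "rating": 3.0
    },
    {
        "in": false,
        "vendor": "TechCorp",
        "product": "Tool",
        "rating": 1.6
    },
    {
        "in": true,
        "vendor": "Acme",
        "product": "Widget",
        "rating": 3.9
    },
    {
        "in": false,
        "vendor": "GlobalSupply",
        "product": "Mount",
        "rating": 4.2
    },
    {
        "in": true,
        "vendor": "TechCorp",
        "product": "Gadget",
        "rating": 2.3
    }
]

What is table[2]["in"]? False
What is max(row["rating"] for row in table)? 4.2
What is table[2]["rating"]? 1.6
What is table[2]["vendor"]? "TechCorp"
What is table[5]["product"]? "Gadget"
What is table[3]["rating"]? 3.9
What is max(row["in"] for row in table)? True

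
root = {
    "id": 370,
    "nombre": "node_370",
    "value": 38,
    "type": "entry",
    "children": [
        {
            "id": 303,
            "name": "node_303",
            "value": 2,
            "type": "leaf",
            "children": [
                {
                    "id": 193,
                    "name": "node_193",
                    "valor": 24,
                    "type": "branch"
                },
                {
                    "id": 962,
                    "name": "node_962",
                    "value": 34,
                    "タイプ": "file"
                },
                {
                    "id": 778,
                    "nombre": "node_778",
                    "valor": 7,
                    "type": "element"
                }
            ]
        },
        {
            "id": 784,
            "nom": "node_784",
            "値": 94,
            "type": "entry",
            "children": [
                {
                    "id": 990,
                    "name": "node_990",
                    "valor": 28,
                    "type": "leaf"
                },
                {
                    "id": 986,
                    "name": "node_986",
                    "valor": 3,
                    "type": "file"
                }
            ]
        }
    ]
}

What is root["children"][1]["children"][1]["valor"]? 3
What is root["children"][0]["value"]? 2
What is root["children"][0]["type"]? "leaf"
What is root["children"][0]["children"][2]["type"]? "element"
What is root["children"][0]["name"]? "node_303"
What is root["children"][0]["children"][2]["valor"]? 7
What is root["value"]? 38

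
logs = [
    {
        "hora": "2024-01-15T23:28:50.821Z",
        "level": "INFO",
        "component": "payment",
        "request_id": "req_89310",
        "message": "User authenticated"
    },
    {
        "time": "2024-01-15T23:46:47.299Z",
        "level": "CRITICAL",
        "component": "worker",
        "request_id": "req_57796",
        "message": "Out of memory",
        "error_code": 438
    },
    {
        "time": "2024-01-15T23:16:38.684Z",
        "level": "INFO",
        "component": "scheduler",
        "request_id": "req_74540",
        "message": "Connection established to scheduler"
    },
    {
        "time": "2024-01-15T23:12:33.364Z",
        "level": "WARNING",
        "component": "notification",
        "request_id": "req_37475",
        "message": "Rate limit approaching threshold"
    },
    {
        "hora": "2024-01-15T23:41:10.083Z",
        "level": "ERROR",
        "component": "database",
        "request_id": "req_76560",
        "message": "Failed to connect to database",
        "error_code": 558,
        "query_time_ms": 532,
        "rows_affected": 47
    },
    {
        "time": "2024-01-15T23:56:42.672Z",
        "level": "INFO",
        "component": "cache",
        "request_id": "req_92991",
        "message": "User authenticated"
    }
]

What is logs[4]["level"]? "ERROR"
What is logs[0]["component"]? "payment"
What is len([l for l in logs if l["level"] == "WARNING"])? 1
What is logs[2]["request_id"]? "req_74540"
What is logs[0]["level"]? "INFO"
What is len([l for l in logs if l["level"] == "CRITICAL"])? 1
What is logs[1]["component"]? "worker"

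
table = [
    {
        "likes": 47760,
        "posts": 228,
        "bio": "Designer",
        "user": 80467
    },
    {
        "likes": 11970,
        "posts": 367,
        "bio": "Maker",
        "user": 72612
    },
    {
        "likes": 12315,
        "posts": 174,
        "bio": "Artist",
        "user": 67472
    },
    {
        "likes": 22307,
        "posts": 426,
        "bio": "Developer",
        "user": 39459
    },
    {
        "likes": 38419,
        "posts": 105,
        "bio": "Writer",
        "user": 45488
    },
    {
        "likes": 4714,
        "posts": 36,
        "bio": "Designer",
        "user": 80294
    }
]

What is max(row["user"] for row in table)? 80467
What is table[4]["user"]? 45488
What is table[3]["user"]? 39459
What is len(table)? 6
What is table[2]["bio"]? "Artist"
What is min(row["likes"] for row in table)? 4714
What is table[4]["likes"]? 38419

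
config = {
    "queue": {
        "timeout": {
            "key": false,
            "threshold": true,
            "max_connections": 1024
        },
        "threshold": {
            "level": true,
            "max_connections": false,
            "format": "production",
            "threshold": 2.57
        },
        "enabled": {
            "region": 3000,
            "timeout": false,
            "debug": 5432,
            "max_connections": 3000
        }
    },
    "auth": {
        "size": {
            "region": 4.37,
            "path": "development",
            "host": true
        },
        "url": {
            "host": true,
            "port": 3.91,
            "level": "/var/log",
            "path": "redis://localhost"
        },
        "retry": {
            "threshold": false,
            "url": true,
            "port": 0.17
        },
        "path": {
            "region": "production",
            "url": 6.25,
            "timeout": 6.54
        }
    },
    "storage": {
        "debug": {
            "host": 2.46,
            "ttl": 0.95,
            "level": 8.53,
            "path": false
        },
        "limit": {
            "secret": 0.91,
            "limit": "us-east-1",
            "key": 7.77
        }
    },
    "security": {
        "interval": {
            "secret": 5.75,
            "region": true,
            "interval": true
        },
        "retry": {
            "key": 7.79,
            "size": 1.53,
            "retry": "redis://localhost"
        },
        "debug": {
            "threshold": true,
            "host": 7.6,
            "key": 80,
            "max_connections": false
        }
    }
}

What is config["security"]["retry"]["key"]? 7.79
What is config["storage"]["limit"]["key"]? 7.77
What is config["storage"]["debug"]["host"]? 2.46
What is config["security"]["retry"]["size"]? 1.53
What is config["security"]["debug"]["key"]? 80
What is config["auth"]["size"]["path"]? "development"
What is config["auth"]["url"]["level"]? "/var/log"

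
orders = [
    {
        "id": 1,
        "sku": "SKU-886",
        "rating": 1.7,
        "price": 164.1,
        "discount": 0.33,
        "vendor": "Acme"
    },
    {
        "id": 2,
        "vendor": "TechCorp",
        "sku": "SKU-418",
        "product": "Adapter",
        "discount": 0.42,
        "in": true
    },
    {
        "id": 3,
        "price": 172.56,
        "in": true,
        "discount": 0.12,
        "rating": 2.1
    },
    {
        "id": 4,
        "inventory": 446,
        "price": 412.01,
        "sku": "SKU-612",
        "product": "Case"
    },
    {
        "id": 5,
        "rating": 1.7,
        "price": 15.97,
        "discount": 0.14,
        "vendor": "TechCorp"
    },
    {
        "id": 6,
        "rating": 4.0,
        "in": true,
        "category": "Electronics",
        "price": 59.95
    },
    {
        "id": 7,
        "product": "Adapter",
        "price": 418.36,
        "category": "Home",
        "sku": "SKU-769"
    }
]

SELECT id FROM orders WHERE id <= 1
[1]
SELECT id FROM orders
[1, 2, 3, 4, 5, 6, 7]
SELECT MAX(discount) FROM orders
0.42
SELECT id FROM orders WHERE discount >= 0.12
[1, 2, 3, 5]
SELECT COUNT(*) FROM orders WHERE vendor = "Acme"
1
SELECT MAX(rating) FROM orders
4.0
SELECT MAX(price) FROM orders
418.36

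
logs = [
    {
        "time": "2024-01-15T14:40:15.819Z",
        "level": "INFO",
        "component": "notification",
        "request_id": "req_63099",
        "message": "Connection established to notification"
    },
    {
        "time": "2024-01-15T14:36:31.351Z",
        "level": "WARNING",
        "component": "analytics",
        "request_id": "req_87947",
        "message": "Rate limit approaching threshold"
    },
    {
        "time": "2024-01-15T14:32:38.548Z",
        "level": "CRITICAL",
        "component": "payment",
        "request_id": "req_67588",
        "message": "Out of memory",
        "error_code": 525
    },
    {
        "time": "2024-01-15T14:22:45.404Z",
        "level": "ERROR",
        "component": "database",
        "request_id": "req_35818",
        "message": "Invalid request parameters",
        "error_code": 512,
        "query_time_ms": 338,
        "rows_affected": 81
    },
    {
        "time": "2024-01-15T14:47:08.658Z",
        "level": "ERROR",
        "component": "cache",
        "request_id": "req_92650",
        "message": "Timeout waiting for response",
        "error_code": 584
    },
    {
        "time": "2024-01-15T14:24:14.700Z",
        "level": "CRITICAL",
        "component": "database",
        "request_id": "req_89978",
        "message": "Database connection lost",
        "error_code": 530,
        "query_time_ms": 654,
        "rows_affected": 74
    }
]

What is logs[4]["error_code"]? 584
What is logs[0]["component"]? "notification"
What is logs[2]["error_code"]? 525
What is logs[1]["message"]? "Rate limit approaching threshold"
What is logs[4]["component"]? "cache"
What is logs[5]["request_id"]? "req_89978"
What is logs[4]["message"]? "Timeout waiting for response"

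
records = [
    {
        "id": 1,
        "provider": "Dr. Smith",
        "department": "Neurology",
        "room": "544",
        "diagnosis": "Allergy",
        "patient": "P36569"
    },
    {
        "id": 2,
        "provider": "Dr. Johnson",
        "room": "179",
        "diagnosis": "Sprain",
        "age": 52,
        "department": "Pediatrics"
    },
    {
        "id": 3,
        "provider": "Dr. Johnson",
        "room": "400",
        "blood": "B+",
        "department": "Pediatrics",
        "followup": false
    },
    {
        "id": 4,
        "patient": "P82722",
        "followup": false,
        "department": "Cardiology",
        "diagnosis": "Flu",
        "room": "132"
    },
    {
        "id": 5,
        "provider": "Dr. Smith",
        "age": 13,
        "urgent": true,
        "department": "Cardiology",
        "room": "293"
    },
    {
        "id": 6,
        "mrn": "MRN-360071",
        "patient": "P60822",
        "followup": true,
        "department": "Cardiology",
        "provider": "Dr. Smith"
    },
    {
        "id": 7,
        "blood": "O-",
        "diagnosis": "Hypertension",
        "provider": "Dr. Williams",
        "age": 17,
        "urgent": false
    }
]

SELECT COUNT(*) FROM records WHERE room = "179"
1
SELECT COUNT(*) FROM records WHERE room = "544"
1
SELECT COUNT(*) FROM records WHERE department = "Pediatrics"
2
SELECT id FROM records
[1, 2, 3, 4, 5, 6, 7]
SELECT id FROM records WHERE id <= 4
[1, 2, 3, 4]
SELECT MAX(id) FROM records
7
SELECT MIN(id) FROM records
1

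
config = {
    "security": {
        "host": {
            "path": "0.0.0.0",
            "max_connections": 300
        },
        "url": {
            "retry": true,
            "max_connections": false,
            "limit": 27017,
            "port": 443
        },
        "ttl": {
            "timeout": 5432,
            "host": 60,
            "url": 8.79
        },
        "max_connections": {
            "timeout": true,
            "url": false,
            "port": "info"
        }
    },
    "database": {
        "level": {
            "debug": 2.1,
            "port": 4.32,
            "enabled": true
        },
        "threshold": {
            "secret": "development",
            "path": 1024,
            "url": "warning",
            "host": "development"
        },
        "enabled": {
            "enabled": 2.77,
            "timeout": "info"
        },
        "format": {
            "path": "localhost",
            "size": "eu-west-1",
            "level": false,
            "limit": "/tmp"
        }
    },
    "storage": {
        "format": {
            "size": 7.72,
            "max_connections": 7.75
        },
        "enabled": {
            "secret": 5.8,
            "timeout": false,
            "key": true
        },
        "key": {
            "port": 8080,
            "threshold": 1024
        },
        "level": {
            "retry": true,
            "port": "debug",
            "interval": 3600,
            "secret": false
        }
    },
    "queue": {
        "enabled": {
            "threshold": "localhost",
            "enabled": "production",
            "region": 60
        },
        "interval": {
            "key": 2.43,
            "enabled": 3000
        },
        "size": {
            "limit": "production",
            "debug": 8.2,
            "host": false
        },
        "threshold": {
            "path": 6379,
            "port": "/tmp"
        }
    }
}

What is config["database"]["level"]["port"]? 4.32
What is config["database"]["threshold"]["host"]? "development"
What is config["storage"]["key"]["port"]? 8080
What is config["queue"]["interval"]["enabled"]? 3000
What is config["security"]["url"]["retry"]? True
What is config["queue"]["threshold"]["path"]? 6379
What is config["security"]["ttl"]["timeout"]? 5432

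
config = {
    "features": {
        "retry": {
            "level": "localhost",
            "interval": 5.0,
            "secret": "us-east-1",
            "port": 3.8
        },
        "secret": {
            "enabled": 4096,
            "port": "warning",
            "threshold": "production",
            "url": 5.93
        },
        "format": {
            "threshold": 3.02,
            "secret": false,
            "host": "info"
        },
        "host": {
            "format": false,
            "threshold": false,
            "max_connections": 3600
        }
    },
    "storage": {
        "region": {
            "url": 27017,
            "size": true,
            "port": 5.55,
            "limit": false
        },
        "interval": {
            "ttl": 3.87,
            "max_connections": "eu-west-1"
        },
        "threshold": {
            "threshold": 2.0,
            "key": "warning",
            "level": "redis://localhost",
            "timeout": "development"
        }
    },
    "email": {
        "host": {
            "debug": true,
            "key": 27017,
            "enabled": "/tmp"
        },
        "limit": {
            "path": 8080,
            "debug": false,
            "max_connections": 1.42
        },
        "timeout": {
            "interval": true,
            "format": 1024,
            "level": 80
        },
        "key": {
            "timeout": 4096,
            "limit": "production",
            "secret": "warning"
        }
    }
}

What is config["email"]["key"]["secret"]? "warning"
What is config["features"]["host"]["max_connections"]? 3600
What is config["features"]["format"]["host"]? "info"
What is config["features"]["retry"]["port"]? 3.8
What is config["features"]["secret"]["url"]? 5.93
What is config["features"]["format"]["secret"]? False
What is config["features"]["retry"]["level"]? "localhost"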